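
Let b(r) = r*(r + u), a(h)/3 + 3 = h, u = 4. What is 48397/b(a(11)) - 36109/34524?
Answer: 19602295/276192 ≈ 70.973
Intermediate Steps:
a(h) = -9 + 3*h
b(r) = r*(4 + r) (b(r) = r*(r + 4) = r*(4 + r))
48397/b(a(11)) - 36109/34524 = 48397/(((-9 + 3*11)*(4 + (-9 + 3*11)))) - 36109/34524 = 48397/(((-9 + 33)*(4 + (-9 + 33)))) - 36109*1/34524 = 48397/((24*(4 + 24))) - 36109/34524 = 48397/((24*28)) - 36109/34524 = 48397/672 - 36109/34524 = 19602295/276192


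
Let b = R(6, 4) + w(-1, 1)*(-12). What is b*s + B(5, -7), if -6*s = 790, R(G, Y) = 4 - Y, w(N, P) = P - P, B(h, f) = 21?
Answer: 21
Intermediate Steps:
w(N, P) = 0
s = -395/3 (s = -⅙*790 = -395/3 ≈ -131.67)
b = 0 (b = (4 - 1*4) + 0*(-12) = (4 - 4) + 0 = 0 + 0 = 0)
b*s + B(5, -7) = 0*(-395/3) + 21 = 0 + 21 = 21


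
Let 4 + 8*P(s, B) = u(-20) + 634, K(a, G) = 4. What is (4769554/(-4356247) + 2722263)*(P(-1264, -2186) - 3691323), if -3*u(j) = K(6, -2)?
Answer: -525286756134210818731/52274964 ≈ -1.0049e+13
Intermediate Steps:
u(j) = -4/3 (u(j) = -1/3*4 = -4/3)
P(s, B) = 943/12 (P(s, B) = -1/2 + (-4/3 + 634)/8 = -1/2 + (1/8)*(1898/3) = -1/2 + 949/12 = 943/12)
(4769554/(-4356247) + 2722263)*(P(-1264, -2186) - 3691323) = (4769554/(-4356247) + 2722263)*(943/12 - 3691323) = (4769554*(-1/4356247) + 2722263)*(-44294933/12) = (-4769554/4356247 + 2722263)*(-44294933/12) = (11858845257407/4356247)*(-44294933/12) = -525286756134210818731/52274964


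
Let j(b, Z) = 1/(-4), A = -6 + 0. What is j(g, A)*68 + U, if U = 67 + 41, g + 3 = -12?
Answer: 91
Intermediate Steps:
g = -15 (g = -3 - 12 = -15)
A = -6
j(b, Z) = -¼
U = 108
j(g, A)*68 + U = -¼*68 + 108 = -17 + 108 = 91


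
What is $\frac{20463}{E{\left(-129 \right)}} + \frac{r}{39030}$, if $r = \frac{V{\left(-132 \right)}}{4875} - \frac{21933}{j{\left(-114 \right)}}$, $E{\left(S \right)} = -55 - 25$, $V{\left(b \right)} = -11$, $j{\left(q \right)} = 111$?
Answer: $- \frac{14406311310631}{56320290000} \approx -255.79$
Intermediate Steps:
$E{\left(S \right)} = -80$ ($E{\left(S \right)} = -55 - 25 = -80$)
$r = - \frac{35641532}{180375}$ ($r = - \frac{11}{4875} - \frac{21933}{111} = \left(-11\right) \frac{1}{4875} - \frac{7311}{37} = - \frac{11}{4875} - \frac{7311}{37} = - \frac{35641532}{180375} \approx -197.6$)
$\frac{20463}{E{\left(-129 \right)}} + \frac{r}{39030} = \frac{20463}{-80} - \frac{35641532}{180375 \cdot 39030} = 20463 \left(- \frac{1}{80}\right) - \frac{17820766}{3520018125} = - \frac{20463}{80} - \frac{17820766}{3520018125} = - \frac{14406311310631}{56320290000}$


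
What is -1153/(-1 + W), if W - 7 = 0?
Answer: -1153/6 ≈ -192.17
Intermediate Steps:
W = 7 (W = 7 + 0 = 7)
-1153/(-1 + W) = -1153/(-1 + 7) = -1153/6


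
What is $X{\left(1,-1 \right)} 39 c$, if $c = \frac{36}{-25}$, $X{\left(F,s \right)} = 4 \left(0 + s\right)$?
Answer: $\frac{5616}{25} \approx 224.64$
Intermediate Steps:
$X{\left(F,s \right)} = 4 s$
$c = - \frac{36}{25}$ ($c = 36 \left(- \frac{1}{25}\right) = - \frac{36}{25} \approx -1.44$)
$X{\left(1,-1 \right)} 39 c = 4 \left(-1\right) 39 \left(- \frac{36}{25}\right) = \left(-4\right) 39 \left(- \frac{36}{25}\right) = \left(-156\right) \left(- \frac{36}{25}\right) = \frac{5616}{25}$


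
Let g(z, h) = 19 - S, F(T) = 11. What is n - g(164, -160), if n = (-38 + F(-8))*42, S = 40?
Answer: -1113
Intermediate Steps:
g(z, h) = -21 (g(z, h) = 19 - 1*40 = 19 - 40 = -21)
n = -1134 (n = (-38 + 11)*42 = -27*42 = -1134)
n - g(164, -160) = -1134 - 1*(-21) = -1134 + 21 = -1113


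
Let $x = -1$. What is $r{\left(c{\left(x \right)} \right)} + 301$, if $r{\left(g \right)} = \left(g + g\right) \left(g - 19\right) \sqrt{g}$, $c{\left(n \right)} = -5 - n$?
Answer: $301 + 368 i \approx 301.0 + 368.0 i$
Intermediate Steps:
$r{\left(g \right)} = 2 g^{\frac{3}{2}} \left(-19 + g\right)$ ($r{\left(g \right)} = 2 g \left(-19 + g\right) \sqrt{g} = 2 g^{\frac{3}{2}} \left(-19 + g\right)$)
$r{\left(c{\left(x \right)} \right)} + 301 = 2 \left(-5 - -1\right)^{\frac{3}{2}} \left(-19 - 4\right) + 301 = 2 \left(-5 + 1\right)^{\frac{3}{2}} \left(-19 + \left(-5 + 1\right)\right) + 301 = 2 \left(-4\right)^{\frac{3}{2}} \left(-19 - 4\right) + 301 = 2 \left(- 8 i\right) \left(-23\right) + 301 = 368 i + 301 = 301 + 368 i$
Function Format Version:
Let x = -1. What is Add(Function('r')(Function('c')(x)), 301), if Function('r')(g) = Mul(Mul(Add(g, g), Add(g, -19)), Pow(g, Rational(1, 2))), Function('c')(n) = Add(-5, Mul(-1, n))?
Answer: Add(301, Mul(368, I)) ≈ Add(301.00, Mul(368.00, I))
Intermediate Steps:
Function('r')(g) = Mul(2, Pow(g, Rational(3, 2)), Add(-19, g)) (Function('r')(g) = Mul(Mul(Mul(2, g), Add(-19, g)), Pow(g, Rational(1, 2))) = Mul(Mul(2, g, Add(-19, g)), Pow(g, Rational(1, 2))) = Mul(2, Pow(g, Rational(3, 2)), Add(-19, g)))
Add(Function('r')(Function('c')(x)), 301) = Add(Mul(2, Pow(Add(-5, Mul(-1, -1)), Rational(3, 2)), Add(-19, Add(-5, Mul(-1, -1)))), 301) = Add(Mul(2, Pow(Add(-5, 1), Rational(3, 2)), Add(-19, Add(-5, 1))), 301) = Add(Mul(2, Pow(-4, Rational(3, 2)), Add(-19, -4)), 301) = Add(Mul(2, Mul(-8, I), -23), 301) = Add(Mul(368, I), 301) = Add(301, Mul(368, I))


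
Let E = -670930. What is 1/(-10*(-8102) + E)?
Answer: -1/589910 ≈ -1.6952e-6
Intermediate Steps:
1/(-10*(-8102) + E) = 1/(-10*(-8102) - 670930) = 1/(81020 - 670930) = 1/(-589910) = -1/589910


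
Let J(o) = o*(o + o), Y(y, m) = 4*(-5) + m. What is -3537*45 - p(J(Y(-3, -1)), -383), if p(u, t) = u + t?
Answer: -159664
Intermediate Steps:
Y(y, m) = -20 + m
J(o) = 2*o² (J(o) = o*(2*o) = 2*o²)
p(u, t) = t + u
-3537*45 - p(J(Y(-3, -1)), -383) = -3537*45 - (-383 + 2*(-20 - 1)²) = -159165 - (-383 + 2*(-21)²) = -159165 - (-383 + 2*441) = -159165 - (-383 + 882) = -159165 - 1*499 = -159165 - 499 = -159664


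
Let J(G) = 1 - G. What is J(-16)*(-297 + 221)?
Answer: -1292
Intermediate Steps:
J(-16)*(-297 + 221) = (1 - 1*(-16))*(-297 + 221) = (1 + 16)*(-76) = 17*(-76) = -1292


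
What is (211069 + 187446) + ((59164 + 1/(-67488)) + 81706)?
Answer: 36402014879/67488 ≈ 5.3939e+5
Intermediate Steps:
(211069 + 187446) + ((59164 + 1/(-67488)) + 81706) = 398515 + ((59164 - 1/67488) + 81706) = 398515 + (3992860031/67488 + 81706) = 398515 + 9507034559/67488 = 36402014879/67488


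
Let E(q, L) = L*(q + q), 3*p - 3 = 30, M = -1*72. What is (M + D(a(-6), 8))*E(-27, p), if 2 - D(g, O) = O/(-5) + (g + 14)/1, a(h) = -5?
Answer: 229878/5 ≈ 45976.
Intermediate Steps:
M = -72
p = 11 (p = 1 + (1/3)*30 = 1 + 10 = 11)
E(q, L) = 2*L*q (E(q, L) = L*(2*q) = 2*L*q)
D(g, O) = -12 - g + O/5 (D(g, O) = 2 - (O/(-5) + (g + 14)/1) = 2 - (O*(-1/5) + (14 + g)*1) = 2 - (-O/5 + (14 + g)) = 2 - (14 + g - O/5) = 2 + (-14 - g + O/5) = -12 - g + O/5)
(M + D(a(-6), 8))*E(-27, p) = (-72 + (-12 - 1*(-5) + (1/5)*8))*(2*11*(-27)) = (-72 + (-12 + 5 + 8/5))*(-594) = (-72 - 27/5)*(-594) = -387/5*(-594) = 229878/5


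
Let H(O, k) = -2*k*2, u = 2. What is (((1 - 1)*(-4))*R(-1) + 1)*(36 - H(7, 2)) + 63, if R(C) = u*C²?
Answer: 107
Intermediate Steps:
R(C) = 2*C²
H(O, k) = -4*k
(((1 - 1)*(-4))*R(-1) + 1)*(36 - H(7, 2)) + 63 = (((1 - 1)*(-4))*(2*(-1)²) + 1)*(36 - (-4)*2) + 63 = ((0*(-4))*(2*1) + 1)*(36 - 1*(-8)) + 63 = (0*2 + 1)*(36 + 8) + 63 = (0 + 1)*44 + 63 = 1*44 + 63 = 44 + 63 = 107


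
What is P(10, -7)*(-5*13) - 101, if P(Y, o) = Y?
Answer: -751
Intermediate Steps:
P(10, -7)*(-5*13) - 101 = 10*(-5*13) - 101 = 10*(-65) - 101 = -650 - 101 = -751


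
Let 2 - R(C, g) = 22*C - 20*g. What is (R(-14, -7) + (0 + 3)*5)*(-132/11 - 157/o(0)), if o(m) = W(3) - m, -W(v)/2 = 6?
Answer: 2405/12 ≈ 200.42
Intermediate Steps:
W(v) = -12 (W(v) = -2*6 = -12)
R(C, g) = 2 - 22*C + 20*g (R(C, g) = 2 - (22*C - 20*g) = 2 - (-20*g + 22*C) = 2 + (-22*C + 20*g) = 2 - 22*C + 20*g)
o(m) = -12 - m
(R(-14, -7) + (0 + 3)*5)*(-132/11 - 157/o(0)) = ((2 - 22*(-14) + 20*(-7)) + (0 + 3)*5)*(-132/11 - 157/(-12 - 1*0)) = ((2 + 308 - 140) + 3*5)*(-132*1/11 - 157/(-12 + 0)) = (170 + 15)*(-12 - 157/(-12)) = 185*(-12 - 157*(-1/12)) = 185*(-12 + 157/12) = 185*(13/12) = 2405/12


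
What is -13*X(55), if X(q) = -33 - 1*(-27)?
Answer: 78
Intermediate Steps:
X(q) = -6 (X(q) = -33 + 27 = -6)
-13*X(55) = -13*(-6) = 78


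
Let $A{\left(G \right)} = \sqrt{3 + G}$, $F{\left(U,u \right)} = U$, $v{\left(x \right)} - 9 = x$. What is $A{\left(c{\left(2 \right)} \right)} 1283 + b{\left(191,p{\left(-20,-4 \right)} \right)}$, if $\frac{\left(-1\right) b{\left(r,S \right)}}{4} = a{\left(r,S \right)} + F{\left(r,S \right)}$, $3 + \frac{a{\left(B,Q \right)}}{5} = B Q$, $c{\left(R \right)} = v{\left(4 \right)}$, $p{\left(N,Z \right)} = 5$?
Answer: $-14672$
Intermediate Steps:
$v{\left(x \right)} = 9 + x$
$c{\left(R \right)} = 13$ ($c{\left(R \right)} = 9 + 4 = 13$)
$a{\left(B,Q \right)} = -15 + 5 B Q$
$b{\left(r,S \right)} = 60 - 4 r - 20 S r$ ($b{\left(r,S \right)} = - 4 \left(\left(-15 + 5 r S\right) + r\right) = - 4 \left(\left(-15 + 5 S r\right) + r\right) = - 4 \left(-15 + r + 5 S r\right) = 60 - 4 r - 20 S r$)
$A{\left(c{\left(2 \right)} \right)} 1283 + b{\left(191,p{\left(-20,-4 \right)} \right)} = \sqrt{3 + 13} \cdot 1283 - \left(704 + 19100\right) = \sqrt{16} \cdot 1283 - 19804 = 4 \cdot 1283 - 19804 = 5132 - 19804 = -14672$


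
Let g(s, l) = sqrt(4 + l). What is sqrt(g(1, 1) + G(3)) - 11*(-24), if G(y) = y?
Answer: 264 + sqrt(3 + sqrt(5)) ≈ 266.29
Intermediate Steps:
sqrt(g(1, 1) + G(3)) - 11*(-24) = sqrt(sqrt(4 + 1) + 3) - 11*(-24) = sqrt(sqrt(5) + 3) + 264 = sqrt(3 + sqrt(5)) + 264 = 264 + sqrt(3 + sqrt(5))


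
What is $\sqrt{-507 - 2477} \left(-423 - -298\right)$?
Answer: $- 250 i \sqrt{746} \approx - 6828.3 i$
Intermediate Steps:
$\sqrt{-507 - 2477} \left(-423 - -298\right) = \sqrt{-2984} \left(-423 + 298\right) = 2 i \sqrt{746} \left(-125\right) = - 250 i \sqrt{746}$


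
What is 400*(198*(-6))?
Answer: -475200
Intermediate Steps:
400*(198*(-6)) = 400*(-1188) = -475200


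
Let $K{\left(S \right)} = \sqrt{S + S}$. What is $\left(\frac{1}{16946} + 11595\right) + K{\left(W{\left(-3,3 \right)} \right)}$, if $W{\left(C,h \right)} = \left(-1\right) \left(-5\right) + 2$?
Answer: $\frac{196488871}{16946} + \sqrt{14} \approx 11599.0$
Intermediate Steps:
$W{\left(C,h \right)} = 7$ ($W{\left(C,h \right)} = 5 + 2 = 7$)
$K{\left(S \right)} = \sqrt{2} \sqrt{S}$ ($K{\left(S \right)} = \sqrt{2 S} = \sqrt{2} \sqrt{S}$)
$\left(\frac{1}{16946} + 11595\right) + K{\left(W{\left(-3,3 \right)} \right)} = \left(\frac{1}{16946} + 11595\right) + \sqrt{2} \sqrt{7} = \left(\frac{1}{16946} + 11595\right) + \sqrt{14} = \frac{196488871}{16946} + \sqrt{14}$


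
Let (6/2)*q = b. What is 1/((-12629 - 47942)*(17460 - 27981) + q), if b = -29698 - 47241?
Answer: 3/1911725534 ≈ 1.5693e-9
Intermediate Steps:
b = -76939
q = -76939/3 (q = (⅓)*(-76939) = -76939/3 ≈ -25646.)
1/((-12629 - 47942)*(17460 - 27981) + q) = 1/((-12629 - 47942)*(17460 - 27981) - 76939/3) = 1/(-60571*(-10521) - 76939/3) = 1/(637267491 - 76939/3) = 1/(1911725534/3) = 3/1911725534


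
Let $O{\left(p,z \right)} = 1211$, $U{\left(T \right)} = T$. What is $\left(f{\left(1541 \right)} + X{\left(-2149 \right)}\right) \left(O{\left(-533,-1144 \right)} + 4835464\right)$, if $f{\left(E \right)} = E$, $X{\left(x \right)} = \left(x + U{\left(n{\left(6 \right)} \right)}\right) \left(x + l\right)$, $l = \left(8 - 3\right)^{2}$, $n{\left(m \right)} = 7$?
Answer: $22012428589575$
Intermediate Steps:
$l = 25$ ($l = 5^{2} = 25$)
$X{\left(x \right)} = \left(7 + x\right) \left(25 + x\right)$ ($X{\left(x \right)} = \left(x + 7\right) \left(x + 25\right) = \left(7 + x\right) \left(25 + x\right)$)
$\left(f{\left(1541 \right)} + X{\left(-2149 \right)}\right) \left(O{\left(-533,-1144 \right)} + 4835464\right) = \left(1541 + \left(175 + \left(-2149\right)^{2} + 32 \left(-2149\right)\right)\right) \left(1211 + 4835464\right) = \left(1541 + \left(175 + 4618201 - 68768\right)\right) 4836675 = \left(1541 + 4549608\right) 4836675 = 4551149 \cdot 4836675 = 22012428589575$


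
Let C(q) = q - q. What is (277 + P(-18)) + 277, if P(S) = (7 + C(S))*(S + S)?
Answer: 302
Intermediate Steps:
C(q) = 0
P(S) = 14*S (P(S) = (7 + 0)*(S + S) = 7*(2*S) = 14*S)
(277 + P(-18)) + 277 = (277 + 14*(-18)) + 277 = (277 - 252) + 277 = 25 + 277 = 302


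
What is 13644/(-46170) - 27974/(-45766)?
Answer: 18531341/58694895 ≈ 0.31572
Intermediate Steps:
13644/(-46170) - 27974/(-45766) = 13644*(-1/46170) - 27974*(-1/45766) = -758/2565 + 13987/22883 = 18531341/58694895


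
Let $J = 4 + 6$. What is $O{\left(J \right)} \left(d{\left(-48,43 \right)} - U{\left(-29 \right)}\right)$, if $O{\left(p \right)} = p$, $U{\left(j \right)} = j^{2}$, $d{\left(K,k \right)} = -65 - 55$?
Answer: $-9610$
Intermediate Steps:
$d{\left(K,k \right)} = -120$
$J = 10$
$O{\left(J \right)} \left(d{\left(-48,43 \right)} - U{\left(-29 \right)}\right) = 10 \left(-120 - \left(-29\right)^{2}\right) = 10 \left(-120 - 841\right) = 10 \left(-961\right) = -9610$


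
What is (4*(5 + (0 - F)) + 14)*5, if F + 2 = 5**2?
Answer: -290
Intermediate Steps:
F = 23 (F = -2 + 5**2 = -2 + 25 = 23)
(4*(5 + (0 - F)) + 14)*5 = (4*(5 + (0 - 1*23)) + 14)*5 = (4*(5 + (0 - 23)) + 14)*5 = (4*(5 - 23) + 14)*5 = (4*(-18) + 14)*5 = (-72 + 14)*5 = -58*5 = -290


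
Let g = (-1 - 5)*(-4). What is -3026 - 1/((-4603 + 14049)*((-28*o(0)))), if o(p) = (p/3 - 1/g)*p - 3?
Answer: -2401022065/793464 ≈ -3026.0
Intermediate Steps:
g = 24 (g = -6*(-4) = 24)
o(p) = -3 + p*(-1/24 + p/3) (o(p) = (p/3 - 1/24)*p - 3 = (-1/24 + p/3)*p - 3 = p*(-1/24 + p/3) - 3 = -3 + p*(-1/24 + p/3))
-3026 - 1/((-4603 + 14049)*((-28*o(0)))) = -3026 - 1/((-4603 + 14049)*((-28*(-3 - 1/24*0 + (1/3)*0**2)))) = -3026 - 1/(9446*((-28*(-3 + 0 + (1/3)*0)))) = -3026 - 1/(9446*((-28*(-3 + 0 + 0)))) = -3026 - 1/(9446*((-28*(-3)))) = -3026 - 1/(9446*84) = -3026 - 1*1/793464 = -3026 - 1/793464 = -2401022065/793464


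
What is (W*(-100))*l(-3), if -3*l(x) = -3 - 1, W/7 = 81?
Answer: -75600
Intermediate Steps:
W = 567 (W = 7*81 = 567)
l(x) = 4/3 (l(x) = -(-3 - 1)/3 = -⅓*(-4) = 4/3)
(W*(-100))*l(-3) = (567*(-100))*(4/3) = -56700*4/3 = -75600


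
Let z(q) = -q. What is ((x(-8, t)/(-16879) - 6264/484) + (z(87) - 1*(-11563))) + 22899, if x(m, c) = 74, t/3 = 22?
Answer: 70179649157/2042359 ≈ 34362.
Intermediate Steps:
t = 66 (t = 3*22 = 66)
((x(-8, t)/(-16879) - 6264/484) + (z(87) - 1*(-11563))) + 22899 = ((74/(-16879) - 6264/484) + (-1*87 - 1*(-11563))) + 22899 = ((74*(-1/16879) - 6264*1/484) + (-87 + 11563)) + 22899 = ((-74/16879 - 1566/121) + 11476) + 22899 = (-26441468/2042359 + 11476) + 22899 = 23411670416/2042359 + 22899 = 70179649157/2042359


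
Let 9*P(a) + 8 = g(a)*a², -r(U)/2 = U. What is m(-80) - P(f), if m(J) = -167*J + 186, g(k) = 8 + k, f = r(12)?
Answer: 131138/9 ≈ 14571.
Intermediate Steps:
r(U) = -2*U
f = -24 (f = -2*12 = -24)
P(a) = -8/9 + a²*(8 + a)/9 (P(a) = -8/9 + ((8 + a)*a²)/9 = -8/9 + (a²*(8 + a))/9 = -8/9 + a²*(8 + a)/9)
m(J) = 186 - 167*J
m(-80) - P(f) = (186 - 167*(-80)) - (-8/9 + (⅑)*(-24)²*(8 - 24)) = (186 + 13360) - (-8/9 + (⅑)*576*(-16)) = 13546 - (-8/9 - 1024) = 13546 - 1*(-9224/9) = 13546 + 9224/9 = 131138/9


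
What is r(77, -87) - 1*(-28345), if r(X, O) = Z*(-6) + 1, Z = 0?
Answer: 28346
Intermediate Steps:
r(X, O) = 1 (r(X, O) = 0*(-6) + 1 = 0 + 1 = 1)
r(77, -87) - 1*(-28345) = 1 - 1*(-28345) = 1 + 28345 = 28346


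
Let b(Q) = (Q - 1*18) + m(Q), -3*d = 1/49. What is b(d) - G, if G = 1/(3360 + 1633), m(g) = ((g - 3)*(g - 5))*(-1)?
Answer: -3567125662/107893737 ≈ -33.061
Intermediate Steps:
m(g) = -(-5 + g)*(-3 + g) (m(g) = ((-3 + g)*(-5 + g))*(-1) = ((-5 + g)*(-3 + g))*(-1) = -(-5 + g)*(-3 + g))
G = 1/4993 ≈ 0.00020028
d = -1/147 (d = -1/3/49 = -1/3*1/49 = -1/147 ≈ -0.0068027)
b(Q) = -33 - Q**2 + 9*Q (b(Q) = (Q - 1*18) + (-15 - Q**2 + 8*Q) = (Q - 18) + (-15 - Q**2 + 8*Q) = (-18 + Q) + (-15 - Q**2 + 8*Q) = -33 - Q**2 + 9*Q)
b(d) - G = (-33 - (-1/147)**2 + 9*(-1/147)) - 1*1/4993 = (-33 - 1*1/21609 - 3/49) - 1/4993 = (-33 - 1/21609 - 3/49) - 1/4993 = -714421/21609 - 1/4993 = -3567125662/107893737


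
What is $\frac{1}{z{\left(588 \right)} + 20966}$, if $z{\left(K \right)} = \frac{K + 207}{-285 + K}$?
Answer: $\frac{101}{2117831} \approx 4.769 \cdot 10^{-5}$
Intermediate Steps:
$z{\left(K \right)} = \frac{207 + K}{-285 + K}$
$\frac{1}{z{\left(588 \right)} + 20966} = \frac{1}{\frac{207 + 588}{-285 + 588} + 20966} = \frac{1}{\frac{1}{303} \cdot 795 + 20966} = \frac{1}{\frac{265}{101} + 20966} = \frac{1}{\frac{2117831}{101}} = \frac{101}{2117831}$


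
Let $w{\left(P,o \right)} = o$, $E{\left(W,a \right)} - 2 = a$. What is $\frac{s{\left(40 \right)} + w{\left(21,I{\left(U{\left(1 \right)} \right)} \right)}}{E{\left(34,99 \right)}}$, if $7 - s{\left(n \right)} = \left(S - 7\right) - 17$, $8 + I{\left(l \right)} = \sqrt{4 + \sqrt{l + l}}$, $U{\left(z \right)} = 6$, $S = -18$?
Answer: $\frac{41}{101} + \frac{\sqrt{4 + 2 \sqrt{3}}}{101} \approx 0.43299$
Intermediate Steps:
$E{\left(W,a \right)} = 2 + a$
$I{\left(l \right)} = -8 + \sqrt{4 + \sqrt{2} \sqrt{l}}$ ($I{\left(l \right)} = -8 + \sqrt{4 + \sqrt{l + l}} = -8 + \sqrt{4 + \sqrt{2 l}} = -8 + \sqrt{4 + \sqrt{2} \sqrt{l}}$)
$s{\left(n \right)} = 49$ ($s{\left(n \right)} = 7 - \left(\left(-18 - 7\right) - 17\right) = 7 - \left(-25 - 17\right) = 7 - -42 = 7 + 42 = 49$)
$\frac{s{\left(40 \right)} + w{\left(21,I{\left(U{\left(1 \right)} \right)} \right)}}{E{\left(34,99 \right)}} = \frac{49 - \left(8 - \sqrt{4 + \sqrt{2} \sqrt{6}}\right)}{2 + 99} = \frac{49 - \left(8 - \sqrt{4 + 2 \sqrt{3}}\right)}{101} = \left(41 + \sqrt{4 + 2 \sqrt{3}}\right) \frac{1}{101} = \frac{41}{101} + \frac{\sqrt{4 + 2 \sqrt{3}}}{101}$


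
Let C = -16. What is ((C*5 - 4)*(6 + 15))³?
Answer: -5489031744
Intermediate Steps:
((C*5 - 4)*(6 + 15))³ = ((-16*5 - 4)*(6 + 15))³ = ((-80 - 4)*21)³ = (-84*21)³ = (-1764)³ = -5489031744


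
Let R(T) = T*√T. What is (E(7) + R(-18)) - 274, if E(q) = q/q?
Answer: -273 - 54*I*√2 ≈ -273.0 - 76.368*I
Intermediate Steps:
R(T) = T^(3/2)
E(q) = 1
(E(7) + R(-18)) - 274 = (1 + (-18)^(3/2)) - 274 = (1 - 54*I*√2) - 274 = -273 - 54*I*√2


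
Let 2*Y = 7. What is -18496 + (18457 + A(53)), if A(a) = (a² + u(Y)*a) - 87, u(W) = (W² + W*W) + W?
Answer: 4167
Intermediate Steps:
Y = 7/2 (Y = (½)*7 = 7/2 ≈ 3.5000)
u(W) = W + 2*W² (u(W) = (W² + W²) + W = 2*W² + W = W + 2*W²)
A(a) = -87 + a² + 28*a (A(a) = (a² + (7*(1 + 2*(7/2))/2)*a) - 87 = (a² + (7*(1 + 7)/2)*a) - 87 = (a² + ((7/2)*8)*a) - 87 = (a² + 28*a) - 87 = -87 + a² + 28*a)
-18496 + (18457 + A(53)) = -18496 + (18457 + (-87 + 53² + 28*53)) = -18496 + (18457 + (-87 + 2809 + 1484)) = -18496 + (18457 + 4206) = -18496 + 22663 = 4167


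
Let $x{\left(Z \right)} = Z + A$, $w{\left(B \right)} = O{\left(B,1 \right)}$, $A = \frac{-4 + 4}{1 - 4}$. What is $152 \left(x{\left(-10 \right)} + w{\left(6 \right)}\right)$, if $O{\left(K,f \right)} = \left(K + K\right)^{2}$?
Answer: $20368$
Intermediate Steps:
$A = 0$ ($A = \frac{0}{-3} = 0 \left(- \frac{1}{3}\right) = 0$)
$O{\left(K,f \right)} = 4 K^{2}$ ($O{\left(K,f \right)} = \left(2 K\right)^{2} = 4 K^{2}$)
$w{\left(B \right)} = 4 B^{2}$
$x{\left(Z \right)} = Z$ ($x{\left(Z \right)} = Z + 0 = Z$)
$152 \left(x{\left(-10 \right)} + w{\left(6 \right)}\right) = 152 \left(-10 + 4 \cdot 6^{2}\right) = 152 \left(-10 + 4 \cdot 36\right) = 152 \left(-10 + 144\right) = 152 \cdot 134 = 20368$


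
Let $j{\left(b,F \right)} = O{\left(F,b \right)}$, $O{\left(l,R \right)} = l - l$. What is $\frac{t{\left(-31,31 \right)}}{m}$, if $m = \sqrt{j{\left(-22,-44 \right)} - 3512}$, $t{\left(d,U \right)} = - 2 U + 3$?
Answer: $\frac{59 i \sqrt{878}}{1756} \approx 0.99558 i$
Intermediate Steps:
$O{\left(l,R \right)} = 0$
$j{\left(b,F \right)} = 0$
$t{\left(d,U \right)} = 3 - 2 U$
$m = 2 i \sqrt{878}$ ($m = \sqrt{0 - 3512} = \sqrt{-3512} = 2 i \sqrt{878} \approx 59.262 i$)
$\frac{t{\left(-31,31 \right)}}{m} = \frac{3 - 62}{2 i \sqrt{878}} = \left(3 - 62\right) \left(- \frac{i \sqrt{878}}{1756}\right) = - 59 \left(- \frac{i \sqrt{878}}{1756}\right) = \frac{59 i \sqrt{878}}{1756}$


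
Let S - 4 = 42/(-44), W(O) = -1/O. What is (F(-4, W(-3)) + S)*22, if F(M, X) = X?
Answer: 223/3 ≈ 74.333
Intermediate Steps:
S = 67/22 (S = 4 + 42/(-44) = 4 + 42*(-1/44) = 4 - 21/22 = 67/22 ≈ 3.0455)
(F(-4, W(-3)) + S)*22 = (-1/(-3) + 67/22)*22 = (-1*(-⅓) + 67/22)*22 = (⅓ + 67/22)*22 = (223/66)*22 = 223/3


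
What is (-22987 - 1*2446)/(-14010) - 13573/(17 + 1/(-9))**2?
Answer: -7407586049/161843520 ≈ -45.770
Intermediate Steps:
(-22987 - 1*2446)/(-14010) - 13573/(17 + 1/(-9))**2 = (-22987 - 2446)*(-1/14010) - 13573/(17 - 1/9)**2 = -25433*(-1/14010) - 13573/((152/9)**2) = 25433/14010 - 13573/23104/81 = 25433/14010 - 13573*81/23104 = 25433/14010 - 1099413/23104 = -7407586049/161843520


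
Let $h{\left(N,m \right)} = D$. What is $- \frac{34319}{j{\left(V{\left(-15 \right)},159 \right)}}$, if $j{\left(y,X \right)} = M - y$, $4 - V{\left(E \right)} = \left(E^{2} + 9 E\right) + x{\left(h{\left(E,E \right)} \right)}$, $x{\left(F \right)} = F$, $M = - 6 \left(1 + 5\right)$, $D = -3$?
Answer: $- \frac{34319}{47} \approx -730.19$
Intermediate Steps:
$h{\left(N,m \right)} = -3$
$M = -36$ ($M = \left(-6\right) 6 = -36$)
$V{\left(E \right)} = 7 - E^{2} - 9 E$ ($V{\left(E \right)} = 4 - \left(\left(E^{2} + 9 E\right) - 3\right) = 4 - \left(-3 + E^{2} + 9 E\right) = 7 - E^{2} - 9 E$)
$j{\left(y,X \right)} = -36 - y$
$- \frac{34319}{j{\left(V{\left(-15 \right)},159 \right)}} = - \frac{34319}{-36 - \left(7 - \left(-15\right)^{2} - -135\right)} = - \frac{34319}{-36 - \left(7 - 225 + 135\right)} = - \frac{34319}{-36 - -83} = - \frac{34319}{-36 + 83} = - \frac{34319}{47}$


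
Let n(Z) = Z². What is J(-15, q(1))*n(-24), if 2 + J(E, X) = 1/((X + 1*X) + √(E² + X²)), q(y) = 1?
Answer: -42816/37 + 96*√226/37 ≈ -1118.2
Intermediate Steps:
J(E, X) = -2 + 1/(√(E² + X²) + 2*X) (J(E, X) = -2 + 1/((X + 1*X) + √(E² + X²)) = -2 + 1/((X + X) + √(E² + X²)) = -2 + 1/(2*X + √(E² + X²)) = -2 + 1/(√(E² + X²) + 2*X))
J(-15, q(1))*n(-24) = ((1 - 4*1 - 2*√((-15)² + 1²))/(√((-15)² + 1²) + 2*1))*(-24)² = ((1 - 4 - 2*√(225 + 1))/(√(225 + 1) + 2))*576 = ((1 - 4 - 2*√226)/(√226 + 2))*576 = ((-3 - 2*√226)/(2 + √226))*576 = 576*(-3 - 2*√226)/(2 + √226)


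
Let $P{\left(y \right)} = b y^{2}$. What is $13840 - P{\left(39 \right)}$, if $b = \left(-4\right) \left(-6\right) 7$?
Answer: $-241688$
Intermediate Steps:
$b = 168$ ($b = 24 \cdot 7 = 168$)
$P{\left(y \right)} = 168 y^{2}$
$13840 - P{\left(39 \right)} = 13840 - 168 \cdot 39^{2} = 13840 - 168 \cdot 1521 = 13840 - 255528 = -241688$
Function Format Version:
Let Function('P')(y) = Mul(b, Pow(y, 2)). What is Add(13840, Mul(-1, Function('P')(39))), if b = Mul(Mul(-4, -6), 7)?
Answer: -241688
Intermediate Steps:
b = 168 (b = Mul(24, 7) = 168)
Function('P')(y) = Mul(168, Pow(y, 2))
Add(13840, Mul(-1, Function('P')(39))) = Add(13840, Mul(-1, Mul(168, Pow(39, 2)))) = Add(13840, Mul(-1, Mul(168, 1521))) = Add(13840, Mul(-1, 255528)) = Add(13840, -255528) = -241688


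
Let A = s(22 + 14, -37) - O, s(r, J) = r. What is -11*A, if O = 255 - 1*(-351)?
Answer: 6270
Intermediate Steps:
O = 606 (O = 255 + 351 = 606)
A = -570 (A = (22 + 14) - 1*606 = 36 - 606 = -570)
-11*A = -11*(-570) = 6270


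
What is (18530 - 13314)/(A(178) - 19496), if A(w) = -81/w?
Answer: -928448/3470369 ≈ -0.26754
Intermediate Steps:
(18530 - 13314)/(A(178) - 19496) = (18530 - 13314)/(-81/178 - 19496) = 5216/(-81*1/178 - 19496) = 5216/(-81/178 - 19496) = 5216/(-3470369/178) = 5216*(-178/3470369) = -928448/3470369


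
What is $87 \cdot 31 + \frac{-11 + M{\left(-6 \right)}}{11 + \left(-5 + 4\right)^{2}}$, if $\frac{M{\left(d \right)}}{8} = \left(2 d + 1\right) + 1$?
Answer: $\frac{32273}{12} \approx 2689.4$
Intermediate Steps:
$M{\left(d \right)} = 16 + 16 d$ ($M{\left(d \right)} = 8 \left(\left(2 d + 1\right) + 1\right) = 8 \left(\left(1 + 2 d\right) + 1\right) = 8 \left(2 + 2 d\right) = 16 + 16 d$)
$87 \cdot 31 + \frac{-11 + M{\left(-6 \right)}}{11 + \left(-5 + 4\right)^{2}} = 87 \cdot 31 + \frac{-11 + \left(16 + 16 \left(-6\right)\right)}{11 + \left(-5 + 4\right)^{2}} = 2697 + \frac{-11 + \left(16 - 96\right)}{11 + \left(-1\right)^{2}} = 2697 + \frac{-11 - 80}{11 + 1} = 2697 - \frac{91}{12} = \frac{32273}{12}$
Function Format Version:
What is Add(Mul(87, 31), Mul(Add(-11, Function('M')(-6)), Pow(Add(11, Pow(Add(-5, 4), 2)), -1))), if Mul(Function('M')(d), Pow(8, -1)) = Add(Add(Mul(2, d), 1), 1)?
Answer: Rational(32273, 12) ≈ 2689.4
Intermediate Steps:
Function('M')(d) = Add(16, Mul(16, d)) (Function('M')(d) = Mul(8, Add(Add(Mul(2, d), 1), 1)) = Mul(8, Add(Add(1, Mul(2, d)), 1)) = Mul(8, Add(2, Mul(2, d))) = Add(16, Mul(16, d)))
Add(Mul(87, 31), Mul(Add(-11, Function('M')(-6)), Pow(Add(11, Pow(Add(-5, 4), 2)), -1))) = Add(Mul(87, 31), Mul(Add(-11, Add(16, Mul(16, -6))), Pow(Add(11, Pow(Add(-5, 4), 2)), -1))) = Add(2697, Mul(Add(-11, Add(16, -96)), Pow(Add(11, Pow(-1, 2)), -1))) = Add(2697, Mul(Add(-11, -80), Pow(Add(11, 1), -1))) = Add(2697, Mul(-91, Pow(12, -1))) = Add(2697, Mul(-91, Rational(1, 12))) = Add(2697, Rational(-91, 12)) = Rational(32273, 12)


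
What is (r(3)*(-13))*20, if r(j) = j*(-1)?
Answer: 780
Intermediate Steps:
r(j) = -j
(r(3)*(-13))*20 = (-1*3*(-13))*20 = -3*(-13)*20 = 39*20 = 780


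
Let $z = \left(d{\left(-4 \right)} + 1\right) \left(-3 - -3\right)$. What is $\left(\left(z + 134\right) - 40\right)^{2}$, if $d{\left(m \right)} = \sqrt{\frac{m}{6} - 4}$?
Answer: $8836$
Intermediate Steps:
$d{\left(m \right)} = \sqrt{-4 + \frac{m}{6}}$ ($d{\left(m \right)} = \sqrt{m \frac{1}{6} - 4} = \sqrt{\frac{m}{6} - 4} = \sqrt{-4 + \frac{m}{6}}$)
$z = 0$ ($z = \left(\frac{\sqrt{-144 + 6 \left(-4\right)}}{6} + 1\right) \left(-3 - -3\right) = \left(\frac{\sqrt{-144 - 24}}{6} + 1\right) \left(-3 + \left(-2 + 5\right)\right) = \left(\frac{\sqrt{-168}}{6} + 1\right) \left(-3 + 3\right) = \left(\frac{2 i \sqrt{42}}{6} + 1\right) 0 = \left(\frac{i \sqrt{42}}{3} + 1\right) 0 = \left(1 + \frac{i \sqrt{42}}{3}\right) 0 = 0$)
$\left(\left(z + 134\right) - 40\right)^{2} = \left(\left(0 + 134\right) - 40\right)^{2} = \left(134 - 40\right)^{2} = 94^{2} = 8836$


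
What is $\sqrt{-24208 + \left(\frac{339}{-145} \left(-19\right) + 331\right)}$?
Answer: $\frac{2 i \sqrt{125269995}}{145} \approx 154.38 i$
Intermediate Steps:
$\sqrt{-24208 + \left(\frac{339}{-145} \left(-19\right) + 331\right)} = \sqrt{-24208 + \left(339 \left(- \frac{1}{145}\right) \left(-19\right) + 331\right)} = \sqrt{-24208 + \left(\left(- \frac{339}{145}\right) \left(-19\right) + 331\right)} = \sqrt{-24208 + \left(\frac{6441}{145} + 331\right)} = \sqrt{-24208 + \frac{54436}{145}} = \sqrt{- \frac{3455724}{145}} = \frac{2 i \sqrt{125269995}}{145}$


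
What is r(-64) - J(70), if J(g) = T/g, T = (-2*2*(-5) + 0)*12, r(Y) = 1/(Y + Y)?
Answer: -3079/896 ≈ -3.4364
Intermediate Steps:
r(Y) = 1/(2*Y)
T = 240 (T = (-4*(-5) + 0)*12 = (20 + 0)*12 = 20*12 = 240)
J(g) = 240/g
r(-64) - J(70) = (½)/(-64) - 240/70 = (½)*(-1/64) - 240/70 = -1/128 - 1*24/7 = -1/128 - 24/7 = -3079/896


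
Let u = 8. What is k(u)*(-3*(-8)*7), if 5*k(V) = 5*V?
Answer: 1344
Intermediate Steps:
k(V) = V (k(V) = (5*V)/5 = V)
k(u)*(-3*(-8)*7) = 8*(-3*(-8)*7) = 8*(24*7) = 8*168 = 1344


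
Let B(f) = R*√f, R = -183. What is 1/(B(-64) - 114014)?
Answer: -57007/6500667746 + 366*I/3250333873 ≈ -8.7694e-6 + 1.126e-7*I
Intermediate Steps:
B(f) = -183*√f
1/(B(-64) - 114014) = 1/(-1464*I - 114014) = 1/(-114014 - 1464*I) = (-114014 + 1464*I)/13001335492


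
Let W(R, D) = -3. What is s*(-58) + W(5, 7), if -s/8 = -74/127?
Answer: -34717/127 ≈ -273.36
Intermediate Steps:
s = 592/127 (s = -(-592)/127 = -8*(-74/127) = 592/127 ≈ 4.6614)
s*(-58) + W(5, 7) = (592/127)*(-58) - 3 = -34336/127 - 3 = -34717/127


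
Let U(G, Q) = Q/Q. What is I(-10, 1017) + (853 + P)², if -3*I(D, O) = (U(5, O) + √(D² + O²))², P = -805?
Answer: 2304 - (1 + √1034389)²/3 ≈ -3.4317e+5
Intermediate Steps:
U(G, Q) = 1
I(D, O) = -(1 + √(D² + O²))²/3
I(-10, 1017) + (853 + P)² = -(1 + √((-10)² + 1017²))²/3 + (853 - 805)² = -(1 + √(100 + 1034289))²/3 + 48² = -(1 + √1034389)²/3 + 2304 = 2304 - (1 + √1034389)²/3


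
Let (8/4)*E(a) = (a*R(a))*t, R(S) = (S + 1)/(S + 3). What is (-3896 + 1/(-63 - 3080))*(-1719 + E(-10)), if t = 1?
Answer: 147896668062/22001 ≈ 6.7223e+6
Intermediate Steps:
R(S) = (1 + S)/(3 + S)
E(a) = a*(1 + a)/(2*(3 + a)) (E(a) = ((a*((1 + a)/(3 + a)))*1)/2 = ((a*(1 + a)/(3 + a))*1)/2 = (a*(1 + a)/(3 + a))/2 = a*(1 + a)/(2*(3 + a)))
(-3896 + 1/(-63 - 3080))*(-1719 + E(-10)) = (-3896 + 1/(-63 - 3080))*(-1719 + (½)*(-10)*(1 - 10)/(3 - 10)) = (-3896 + 1/(-3143))*(-1719 + (½)*(-10)*(-9)/(-7)) = (-3896 - 1/3143)*(-1719 + (½)*(-10)*(-⅐)*(-9)) = -12245129*(-1719 - 45/7)/3143 = -12245129/3143*(-12078/7) = 147896668062/22001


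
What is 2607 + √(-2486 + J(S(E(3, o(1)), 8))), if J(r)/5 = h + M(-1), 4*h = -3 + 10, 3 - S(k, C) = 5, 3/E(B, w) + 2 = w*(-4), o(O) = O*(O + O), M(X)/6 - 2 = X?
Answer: 2607 + I*√9789/2 ≈ 2607.0 + 49.47*I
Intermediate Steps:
M(X) = 12 + 6*X
o(O) = 2*O² (o(O) = O*(2*O) = 2*O²)
E(B, w) = 3/(-2 - 4*w) (E(B, w) = 3/(-2 + w*(-4)) = 3/(-2 - 4*w))
S(k, C) = -2 (S(k, C) = 3 - 1*5 = 3 - 5 = -2)
h = 7/4 (h = (-3 + 10)/4 = (¼)*7 = 7/4 ≈ 1.7500)
J(r) = 155/4 (J(r) = 5*(7/4 + (12 + 6*(-1))) = 5*(7/4 + (12 - 6)) = 5*(7/4 + 6) = 5*(31/4) = 155/4)
2607 + √(-2486 + J(S(E(3, o(1)), 8))) = 2607 + √(-2486 + 155/4) = 2607 + √(-9789/4) = 2607 + I*√9789/2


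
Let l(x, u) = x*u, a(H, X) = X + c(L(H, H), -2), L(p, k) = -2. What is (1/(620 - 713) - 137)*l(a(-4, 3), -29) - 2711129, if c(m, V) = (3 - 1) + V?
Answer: -83675481/31 ≈ -2.6992e+6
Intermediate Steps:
c(m, V) = 2 + V
a(H, X) = X (a(H, X) = X + (2 - 2) = X + 0 = X)
l(x, u) = u*x
(1/(620 - 713) - 137)*l(a(-4, 3), -29) - 2711129 = (1/(620 - 713) - 137)*(-29*3) - 2711129 = (1/(-93) - 137)*(-87) - 2711129 = (-1/93 - 137)*(-87) - 2711129 = -12742/93*(-87) - 2711129 = 369518/31 - 2711129 = -83675481/31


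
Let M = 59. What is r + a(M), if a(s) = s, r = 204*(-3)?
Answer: -553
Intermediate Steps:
r = -612
r + a(M) = -612 + 59 = -553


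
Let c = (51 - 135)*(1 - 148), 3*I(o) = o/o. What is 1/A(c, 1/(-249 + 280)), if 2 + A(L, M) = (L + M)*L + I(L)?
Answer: 93/14180035561 ≈ 6.5585e-9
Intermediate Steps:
I(o) = 1/3 (I(o) = (o/o)/3 = (1/3)*1 = 1/3)
c = 12348 (c = -84*(-147) = 12348)
A(L, M) = -5/3 + L*(L + M) (A(L, M) = -2 + ((L + M)*L + 1/3) = -2 + (L*(L + M) + 1/3) = -2 + (1/3 + L*(L + M)) = -5/3 + L*(L + M))
1/A(c, 1/(-249 + 280)) = 1/(-5/3 + 12348**2 + 12348/(-249 + 280)) = 1/(-5/3 + 152473104 + 12348/31) = 1/(14180035561/93) = 93/14180035561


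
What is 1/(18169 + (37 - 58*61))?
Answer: 1/14668 ≈ 6.8176e-5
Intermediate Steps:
1/(18169 + (37 - 58*61)) = 1/(18169 + (37 - 3538)) = 1/(18169 - 3501) = 1/14668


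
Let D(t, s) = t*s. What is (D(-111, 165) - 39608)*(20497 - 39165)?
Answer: 1081306564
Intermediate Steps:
D(t, s) = s*t
(D(-111, 165) - 39608)*(20497 - 39165) = (165*(-111) - 39608)*(20497 - 39165) = (-18315 - 39608)*(-18668) = -57923*(-18668) = 1081306564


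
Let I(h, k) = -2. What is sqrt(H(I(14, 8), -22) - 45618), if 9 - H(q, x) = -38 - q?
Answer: I*sqrt(45573) ≈ 213.48*I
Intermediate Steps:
H(q, x) = 47 + q (H(q, x) = 9 - (-38 - q) = 9 + (38 + q) = 47 + q)
sqrt(H(I(14, 8), -22) - 45618) = sqrt((47 - 2) - 45618) = sqrt(45 - 45618) = sqrt(-45573) = I*sqrt(45573)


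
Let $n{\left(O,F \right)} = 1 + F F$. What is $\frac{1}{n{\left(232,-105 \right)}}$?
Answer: $\frac{1}{11026} \approx 9.0695 \cdot 10^{-5}$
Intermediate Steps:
$n{\left(O,F \right)} = 1 + F^{2}$
$\frac{1}{n{\left(232,-105 \right)}} = \frac{1}{1 + \left(-105\right)^{2}} = \frac{1}{1 + 11025} = \frac{1}{11026}$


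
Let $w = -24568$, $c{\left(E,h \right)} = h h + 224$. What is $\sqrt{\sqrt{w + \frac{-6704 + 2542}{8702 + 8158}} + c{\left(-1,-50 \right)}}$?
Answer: $\frac{\sqrt{193580787600 + 8430 i \sqrt{1745940006030}}}{8430} \approx 52.214 + 1.501 i$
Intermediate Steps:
$c{\left(E,h \right)} = 224 + h^{2}$ ($c{\left(E,h \right)} = h^{2} + 224 = 224 + h^{2}$)
$\sqrt{\sqrt{w + \frac{-6704 + 2542}{8702 + 8158}} + c{\left(-1,-50 \right)}} = \sqrt{\sqrt{-24568 + \frac{-6704 + 2542}{8702 + 8158}} + \left(224 + \left(-50\right)^{2}\right)} = \sqrt{\sqrt{-24568 - \frac{4162}{16860}} + \left(224 + 2500\right)} = \sqrt{\sqrt{-24568 - \frac{2081}{8430}} + 2724} = \sqrt{\sqrt{- \frac{207110321}{8430}} + 2724} = \sqrt{\frac{i \sqrt{1745940006030}}{8430} + 2724} = \sqrt{2724 + \frac{i \sqrt{1745940006030}}{8430}}$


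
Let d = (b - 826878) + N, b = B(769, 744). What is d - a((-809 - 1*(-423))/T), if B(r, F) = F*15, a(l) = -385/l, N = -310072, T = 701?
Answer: -434824825/386 ≈ -1.1265e+6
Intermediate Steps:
B(r, F) = 15*F
b = 11160 (b = 15*744 = 11160)
d = -1125790 (d = (11160 - 826878) - 310072 = -815718 - 310072 = -1125790)
d - a((-809 - 1*(-423))/T) = -1125790 - (-385)/((-809 - 1*(-423))/701) = -1125790 - (-385)/((-809 + 423)*(1/701)) = -1125790 - (-385)/((-386*1/701)) = -1125790 - (-385)/(-386/701) = -1125790 - (-385)*(-701)/386 = -1125790 - 1*269885/386 = -1125790 - 269885/386 = -434824825/386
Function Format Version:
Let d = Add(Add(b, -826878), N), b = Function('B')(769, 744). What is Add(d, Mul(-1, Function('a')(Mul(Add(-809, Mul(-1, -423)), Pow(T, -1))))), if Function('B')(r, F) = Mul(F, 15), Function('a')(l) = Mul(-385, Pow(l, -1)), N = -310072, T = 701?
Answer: Rational(-434824825, 386) ≈ -1.1265e+6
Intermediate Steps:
Function('B')(r, F) = Mul(15, F)
b = 11160 (b = Mul(15, 744) = 11160)
d = -1125790 (d = Add(Add(11160, -826878), -310072) = Add(-815718, -310072) = -1125790)
Add(d, Mul(-1, Function('a')(Mul(Add(-809, Mul(-1, -423)), Pow(T, -1))))) = Add(-1125790, Mul(-1, Mul(-385, Pow(Mul(Add(-809, Mul(-1, -423)), Pow(701, -1)), -1)))) = Add(-1125790, Mul(-1, Mul(-385, Pow(Mul(Add(-809, 423), Rational(1, 701)), -1)))) = Add(-1125790, Mul(-1, Mul(-385, Pow(Mul(-386, Rational(1, 701)), -1)))) = Add(-1125790, Mul(-1, Mul(-385, Pow(Rational(-386, 701), -1)))) = Add(-1125790, Mul(-1, Mul(-385, Rational(-701, 386)))) = Add(-1125790, Mul(-1, Rational(269885, 386))) = Add(-1125790, Rational(-269885, 386)) = Rational(-434824825, 386)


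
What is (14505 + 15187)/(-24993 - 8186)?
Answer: -29692/33179 ≈ -0.89490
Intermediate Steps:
(14505 + 15187)/(-24993 - 8186) = 29692/(-33179) = 29692*(-1/33179) = -29692/33179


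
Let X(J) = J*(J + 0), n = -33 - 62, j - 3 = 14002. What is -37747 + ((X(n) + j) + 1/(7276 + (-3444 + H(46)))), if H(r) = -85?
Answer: -55144598/3747 ≈ -14717.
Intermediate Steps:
j = 14005 (j = 3 + 14002 = 14005)
n = -95
X(J) = J² (X(J) = J*J = J²)
-37747 + ((X(n) + j) + 1/(7276 + (-3444 + H(46)))) = -37747 + (((-95)² + 14005) + 1/(7276 + (-3444 - 85))) = -37747 + ((9025 + 14005) + 1/(7276 - 3529)) = -37747 + (23030 + 1/3747) = -37747 + 86293411/3747 = -55144598/3747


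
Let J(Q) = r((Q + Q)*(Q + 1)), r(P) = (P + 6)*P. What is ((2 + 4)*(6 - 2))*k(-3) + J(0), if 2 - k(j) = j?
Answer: 120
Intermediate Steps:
k(j) = 2 - j
r(P) = P*(6 + P) (r(P) = (6 + P)*P = P*(6 + P))
J(Q) = 2*Q*(1 + Q)*(6 + 2*Q*(1 + Q)) (J(Q) = ((Q + Q)*(Q + 1))*(6 + (Q + Q)*(Q + 1)) = ((2*Q)*(1 + Q))*(6 + (2*Q)*(1 + Q)) = (2*Q*(1 + Q))*(6 + 2*Q*(1 + Q)) = 2*Q*(1 + Q)*(6 + 2*Q*(1 + Q)))
((2 + 4)*(6 - 2))*k(-3) + J(0) = ((2 + 4)*(6 - 2))*(2 - 1*(-3)) + 4*0*(1 + 0)*(3 + 0*(1 + 0)) = (6*4)*(2 + 3) + 4*0*1*(3 + 0*1) = 24*5 + 4*0*1*(3 + 0) = 120 + 4*0*1*3 = 120 + 0 = 120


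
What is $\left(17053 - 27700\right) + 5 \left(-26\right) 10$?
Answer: $-11947$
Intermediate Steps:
$\left(17053 - 27700\right) + 5 \left(-26\right) 10 = -10647 - 1300 = -11947$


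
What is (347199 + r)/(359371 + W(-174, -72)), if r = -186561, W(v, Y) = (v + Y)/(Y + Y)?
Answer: 3855312/8624945 ≈ 0.44700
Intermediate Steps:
W(v, Y) = (Y + v)/(2*Y) (W(v, Y) = (Y + v)/((2*Y)) = (Y + v)*(1/(2*Y)) = (Y + v)/(2*Y))
(347199 + r)/(359371 + W(-174, -72)) = (347199 - 186561)/(359371 + (1/2)*(-72 - 174)/(-72)) = 160638/(359371 + (1/2)*(-1/72)*(-246)) = 160638/(359371 + 41/24) = 160638/(8624945/24) = 160638*(24/8624945) = 3855312/8624945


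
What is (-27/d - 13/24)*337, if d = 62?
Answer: -244999/744 ≈ -329.30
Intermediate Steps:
(-27/d - 13/24)*337 = (-27/62 - 13/24)*337 = -727/744*337 = -244999/744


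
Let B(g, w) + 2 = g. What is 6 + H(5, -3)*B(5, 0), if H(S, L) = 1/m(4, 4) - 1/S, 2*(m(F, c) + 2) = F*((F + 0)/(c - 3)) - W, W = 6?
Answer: 32/5 ≈ 6.4000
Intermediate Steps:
B(g, w) = -2 + g
m(F, c) = -5 + F**2/(2*(-3 + c)) (m(F, c) = -2 + (F*((F + 0)/(c - 3)) - 1*6)/2 = -2 + (F*(F/(-3 + c)) - 6)/2 = -2 + (F**2/(-3 + c) - 6)/2 = -2 + (-6 + F**2/(-3 + c))/2 = -2 + (-3 + F**2/(2*(-3 + c))) = -5 + F**2/(2*(-3 + c)))
H(S, L) = 1/3 - 1/S (H(S, L) = 1/((30 + 4**2 - 10*4)/(2*(-3 + 4))) - 1/S = 1/((1/2)*(30 + 16 - 40)/1) - 1/S = 1/((1/2)*1*6) - 1/S = 1/3 - 1/S)
6 + H(5, -3)*B(5, 0) = 6 + ((1/3)*(-3 + 5)/5)*(-2 + 5) = 6 + ((1/3)*(1/5)*2)*3 = 6 + (2/15)*3 = 6 + 2/5 = 32/5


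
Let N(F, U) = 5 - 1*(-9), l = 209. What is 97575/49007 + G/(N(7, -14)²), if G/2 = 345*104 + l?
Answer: 254025139/686098 ≈ 370.25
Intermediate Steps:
G = 72178 (G = 2*(345*104 + 209) = 2*(35880 + 209) = 2*36089 = 72178)
N(F, U) = 14 (N(F, U) = 5 + 9 = 14)
97575/49007 + G/(N(7, -14)²) = 97575/49007 + 72178/(14²) = 97575*(1/49007) + 72178/196 = 97575/49007 + 72178*(1/196) = 97575/49007 + 36089/98 = 254025139/686098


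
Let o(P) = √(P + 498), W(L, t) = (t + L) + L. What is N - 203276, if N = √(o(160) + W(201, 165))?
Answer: -203276 + √(567 + √658) ≈ -2.0325e+5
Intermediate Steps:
W(L, t) = t + 2*L (W(L, t) = (L + t) + L = t + 2*L)
o(P) = √(498 + P)
N = √(567 + √658) (N = √(√(498 + 160) + (165 + 2*201)) = √(√658 + (165 + 402)) = √(√658 + 567) = √(567 + √658) ≈ 24.344)
N - 203276 = √(567 + √658) - 203276 = -203276 + √(567 + √658)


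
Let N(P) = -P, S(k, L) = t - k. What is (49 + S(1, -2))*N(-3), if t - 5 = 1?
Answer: 162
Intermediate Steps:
t = 6 (t = 5 + 1 = 6)
S(k, L) = 6 - k
(49 + S(1, -2))*N(-3) = (49 + (6 - 1*1))*(-1*(-3)) = (49 + (6 - 1))*3 = (49 + 5)*3 = 54*3 = 162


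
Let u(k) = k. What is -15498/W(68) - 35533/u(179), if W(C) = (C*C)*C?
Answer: -5587743199/28141664 ≈ -198.56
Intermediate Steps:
W(C) = C³ (W(C) = C²*C = C³)
-15498/W(68) - 35533/u(179) = -15498/(68³) - 35533/179 = -15498/314432 - 35533*1/179 = -15498*1/314432 - 35533/179 = -7749/157216 - 35533/179 = -5587743199/28141664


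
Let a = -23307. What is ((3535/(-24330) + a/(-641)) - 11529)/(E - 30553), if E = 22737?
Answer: 35847214399/24378932496 ≈ 1.4704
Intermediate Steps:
((3535/(-24330) + a/(-641)) - 11529)/(E - 30553) = ((3535/(-24330) - 23307/(-641)) - 11529)/(22737 - 30553) = ((3535*(-1/24330) - 23307*(-1/641)) - 11529)/(-7816) = ((-707/4866 + 23307/641) - 11529)*(-1/7816) = (112958675/3119106 - 11529)*(-1/7816) = -35847214399/3119106*(-1/7816) = 35847214399/24378932496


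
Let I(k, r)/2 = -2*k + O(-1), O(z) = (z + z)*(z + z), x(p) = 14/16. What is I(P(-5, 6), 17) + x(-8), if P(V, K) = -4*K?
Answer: 839/8 ≈ 104.88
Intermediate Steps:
x(p) = 7/8 (x(p) = 14*(1/16) = 7/8)
O(z) = 4*z² (O(z) = (2*z)*(2*z) = 4*z²)
I(k, r) = 8 - 4*k (I(k, r) = 2*(-2*k + 4*(-1)²) = 2*(-2*k + 4*1) = 2*(-2*k + 4) = 2*(4 - 2*k) = 8 - 4*k)
I(P(-5, 6), 17) + x(-8) = (8 - (-16)*6) + 7/8 = (8 - 4*(-24)) + 7/8 = (8 + 96) + 7/8 = 104 + 7/8 = 839/8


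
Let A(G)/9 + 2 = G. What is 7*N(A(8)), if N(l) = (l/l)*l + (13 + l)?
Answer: 847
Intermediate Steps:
A(G) = -18 + 9*G
N(l) = 13 + 2*l (N(l) = 1*l + (13 + l) = l + (13 + l) = 13 + 2*l)
7*N(A(8)) = 7*(13 + 2*(-18 + 9*8)) = 7*(13 + 2*(-18 + 72)) = 7*(13 + 2*54) = 7*(13 + 108) = 7*121 = 847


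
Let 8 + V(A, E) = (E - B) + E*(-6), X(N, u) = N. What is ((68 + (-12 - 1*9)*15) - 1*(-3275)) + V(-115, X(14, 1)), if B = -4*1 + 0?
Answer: 2954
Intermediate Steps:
B = -4 (B = -4 + 0 = -4)
V(A, E) = -4 - 5*E (V(A, E) = -8 + ((E - 1*(-4)) + E*(-6)) = -8 + ((E + 4) - 6*E) = -8 + ((4 + E) - 6*E) = -8 + (4 - 5*E) = -4 - 5*E)
((68 + (-12 - 1*9)*15) - 1*(-3275)) + V(-115, X(14, 1)) = ((68 + (-12 - 1*9)*15) - 1*(-3275)) + (-4 - 5*14) = ((68 + (-12 - 9)*15) + 3275) + (-4 - 70) = ((68 - 21*15) + 3275) - 74 = ((68 - 315) + 3275) - 74 = (-247 + 3275) - 74 = 3028 - 74 = 2954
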